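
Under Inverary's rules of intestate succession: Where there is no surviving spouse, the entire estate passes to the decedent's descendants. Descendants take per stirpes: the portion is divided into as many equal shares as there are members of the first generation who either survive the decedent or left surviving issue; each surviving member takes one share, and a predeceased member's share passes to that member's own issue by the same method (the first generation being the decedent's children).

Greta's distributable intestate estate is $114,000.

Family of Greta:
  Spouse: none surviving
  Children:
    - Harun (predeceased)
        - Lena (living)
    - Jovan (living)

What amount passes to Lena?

The entire $114,000 passes to the descendants.
That amount ($114,000) is divided into 2 shares of $57,000: Jovan takes $57,000; Harun's $57,000 share passes to Harun's issue.
Harun's share ($57,000) passes entirely to Lena.

Lena receives $57,000.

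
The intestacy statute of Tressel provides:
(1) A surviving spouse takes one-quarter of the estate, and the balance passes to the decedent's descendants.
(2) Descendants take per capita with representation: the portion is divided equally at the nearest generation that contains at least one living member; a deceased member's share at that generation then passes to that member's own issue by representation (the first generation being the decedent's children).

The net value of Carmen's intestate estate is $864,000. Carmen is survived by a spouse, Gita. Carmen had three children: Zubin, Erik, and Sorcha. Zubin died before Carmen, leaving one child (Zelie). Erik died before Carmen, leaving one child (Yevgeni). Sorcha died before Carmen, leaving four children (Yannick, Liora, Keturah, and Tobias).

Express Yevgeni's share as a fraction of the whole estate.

Yevgeni receives 1/8 of the estate.

Gita takes one-quarter of $864,000 = $216,000. The remaining $648,000 passes to the descendants.
No child survives, so the initial division is made at the grandchildren's generation.
The descendants' portion ($648,000) is divided into 6 shares of $108,000: Zelie, Yevgeni, Yannick, Liora, Keturah, and Tobias each take $108,000.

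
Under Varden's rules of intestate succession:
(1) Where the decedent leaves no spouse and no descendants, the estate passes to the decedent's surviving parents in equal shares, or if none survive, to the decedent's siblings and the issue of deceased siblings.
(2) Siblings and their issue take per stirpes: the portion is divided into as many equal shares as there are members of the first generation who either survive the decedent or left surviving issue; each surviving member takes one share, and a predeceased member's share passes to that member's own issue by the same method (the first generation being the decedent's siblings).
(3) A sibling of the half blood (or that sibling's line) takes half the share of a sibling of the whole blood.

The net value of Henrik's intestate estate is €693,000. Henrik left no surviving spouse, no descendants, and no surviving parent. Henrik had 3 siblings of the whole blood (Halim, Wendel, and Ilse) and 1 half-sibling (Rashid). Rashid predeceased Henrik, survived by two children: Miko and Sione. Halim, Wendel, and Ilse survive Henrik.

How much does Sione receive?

Sione receives €49,500.

The entire €693,000 passes to the siblings and their issue.
Counting each half-blood sibling's line as half a unit, there are 7/2 units in €693,000, so one unit is €198,000. Whole-blood lines (Halim, Wendel, and Ilse) take €198,000 each; half-blood lines (Rashid) take €99,000 each.
Rashid's share (€99,000) is divided into 2 shares of €49,500: Miko and Sione each take €49,500.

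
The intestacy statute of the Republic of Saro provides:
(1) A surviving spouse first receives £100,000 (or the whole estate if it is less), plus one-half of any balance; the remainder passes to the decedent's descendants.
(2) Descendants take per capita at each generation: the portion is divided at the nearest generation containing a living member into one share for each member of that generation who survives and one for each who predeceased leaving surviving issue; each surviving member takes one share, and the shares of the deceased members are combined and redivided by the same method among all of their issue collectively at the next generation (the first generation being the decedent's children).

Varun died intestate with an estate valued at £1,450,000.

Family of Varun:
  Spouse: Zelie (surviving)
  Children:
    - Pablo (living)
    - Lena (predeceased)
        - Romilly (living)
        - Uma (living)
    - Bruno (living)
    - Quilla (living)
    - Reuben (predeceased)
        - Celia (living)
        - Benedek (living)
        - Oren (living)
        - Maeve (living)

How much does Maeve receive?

Maeve receives £45,000.

Zelie first takes £100,000, leaving a balance of £1,350,000. Zelie then takes one-half of the balance (£675,000), for a total of £775,000. The remaining £675,000 passes to the descendants.
The descendants' portion (£675,000) is divided at the children's generation into 5 shares of £135,000. Pablo, Bruno, and Quilla each take £135,000. The 2 shares of the deceased (Lena and Reuben) are combined into a pool of £270,000.
That pool (£270,000) is divided at the grandchildren's generation equally among Romilly, Uma, Celia, Benedek, Oren, and Maeve: £45,000 each.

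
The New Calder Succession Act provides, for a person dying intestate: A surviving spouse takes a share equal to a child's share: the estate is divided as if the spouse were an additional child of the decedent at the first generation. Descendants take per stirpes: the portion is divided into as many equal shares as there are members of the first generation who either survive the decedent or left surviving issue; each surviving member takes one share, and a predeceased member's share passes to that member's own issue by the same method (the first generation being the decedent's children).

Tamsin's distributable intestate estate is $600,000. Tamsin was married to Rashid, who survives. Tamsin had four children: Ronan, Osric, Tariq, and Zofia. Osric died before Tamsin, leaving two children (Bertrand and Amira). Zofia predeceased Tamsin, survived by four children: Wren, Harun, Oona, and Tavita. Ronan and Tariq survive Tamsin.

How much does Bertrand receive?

Bertrand receives $60,000.

The spouse counts as an additional share at the children's level, so there are 5 primary shares of $120,000. Rashid takes one such share ($120,000).
The children's combined portion ($480,000) is divided into 4 shares of $120,000: Ronan and Tariq each take $120,000; Osric's $120,000 share passes to Osric's issue; Zofia's $120,000 share passes to Zofia's issue.
Osric's share ($120,000) is divided into 2 shares of $60,000: Bertrand and Amira each take $60,000.
Zofia's share ($120,000) is divided into 4 shares of $30,000: Wren, Harun, Oona, and Tavita each take $30,000.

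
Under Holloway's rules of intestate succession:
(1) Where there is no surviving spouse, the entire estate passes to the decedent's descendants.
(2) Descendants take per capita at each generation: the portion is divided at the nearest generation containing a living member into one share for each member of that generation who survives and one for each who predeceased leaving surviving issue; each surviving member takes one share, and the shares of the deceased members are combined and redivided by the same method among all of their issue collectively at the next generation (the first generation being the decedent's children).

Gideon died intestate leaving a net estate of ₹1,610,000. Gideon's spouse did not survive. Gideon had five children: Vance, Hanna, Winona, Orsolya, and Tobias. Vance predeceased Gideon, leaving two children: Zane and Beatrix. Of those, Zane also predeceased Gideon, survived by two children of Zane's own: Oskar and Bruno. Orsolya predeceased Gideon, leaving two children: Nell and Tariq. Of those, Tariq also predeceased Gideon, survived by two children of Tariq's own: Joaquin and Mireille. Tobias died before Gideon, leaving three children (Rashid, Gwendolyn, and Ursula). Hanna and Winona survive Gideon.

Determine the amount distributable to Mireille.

The entire ₹1,610,000 passes to the descendants.
That amount (₹1,610,000) is divided at the children's generation into 5 shares of ₹322,000. Hanna and Winona each take ₹322,000. The 3 shares of the deceased (Vance, Orsolya, and Tobias) are combined into a pool of ₹966,000.
That pool (₹966,000) is divided at the grandchildren's generation into 7 shares of ₹138,000. Beatrix, Nell, Rashid, Gwendolyn, and Ursula each take ₹138,000. The 2 shares of the deceased (Zane and Tariq) are combined into a pool of ₹276,000.
That pool (₹276,000) is divided at the great-grandchildren's generation equally among Oskar, Bruno, Joaquin, and Mireille: ₹69,000 each.

Mireille receives ₹69,000.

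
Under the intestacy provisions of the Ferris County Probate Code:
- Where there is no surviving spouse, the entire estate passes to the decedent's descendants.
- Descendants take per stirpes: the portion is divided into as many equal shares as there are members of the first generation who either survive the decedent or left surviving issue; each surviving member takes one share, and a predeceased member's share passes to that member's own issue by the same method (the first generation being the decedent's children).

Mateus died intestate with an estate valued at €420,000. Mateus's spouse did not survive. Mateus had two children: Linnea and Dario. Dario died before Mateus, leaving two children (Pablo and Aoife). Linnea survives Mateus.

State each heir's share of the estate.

Linnea: €210,000; Pablo: €105,000; Aoife: €105,000

The entire €420,000 passes to the descendants.
That amount (€420,000) is divided into 2 shares of €210,000: Linnea takes €210,000; Dario's €210,000 share passes to Dario's issue.
Dario's share (€210,000) is divided into 2 shares of €105,000: Pablo and Aoife each take €105,000.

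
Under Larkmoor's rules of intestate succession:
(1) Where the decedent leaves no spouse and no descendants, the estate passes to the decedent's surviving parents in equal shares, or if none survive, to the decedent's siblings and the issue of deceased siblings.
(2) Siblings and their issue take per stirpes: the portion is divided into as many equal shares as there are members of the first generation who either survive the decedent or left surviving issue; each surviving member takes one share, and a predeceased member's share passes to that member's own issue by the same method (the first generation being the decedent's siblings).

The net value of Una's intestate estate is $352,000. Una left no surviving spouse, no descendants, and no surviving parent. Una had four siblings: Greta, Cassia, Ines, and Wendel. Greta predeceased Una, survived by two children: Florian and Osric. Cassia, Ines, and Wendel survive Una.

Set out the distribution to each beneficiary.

The entire $352,000 passes to the siblings and their issue.
That amount ($352,000) is divided into 4 shares of $88,000: Cassia, Ines, and Wendel each take $88,000; Greta's $88,000 share passes to Greta's issue.
Greta's share ($88,000) is divided into 2 shares of $44,000: Florian and Osric each take $44,000.

Florian: $44,000; Osric: $44,000; Cassia: $88,000; Ines: $88,000; Wendel: $88,000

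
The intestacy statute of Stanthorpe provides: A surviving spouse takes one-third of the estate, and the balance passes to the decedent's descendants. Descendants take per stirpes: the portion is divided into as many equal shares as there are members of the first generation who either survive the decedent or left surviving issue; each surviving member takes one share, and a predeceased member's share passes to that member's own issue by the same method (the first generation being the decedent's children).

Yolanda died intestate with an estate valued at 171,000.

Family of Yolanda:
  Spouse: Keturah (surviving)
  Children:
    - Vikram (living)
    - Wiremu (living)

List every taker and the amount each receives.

Keturah takes one-third of 171,000 = 57,000. The remaining 114,000 passes to the descendants.
The descendants' portion (114,000) is divided into 2 shares of 57,000: Vikram and Wiremu each take 57,000.

Keturah: 57,000; Vikram: 57,000; Wiremu: 57,000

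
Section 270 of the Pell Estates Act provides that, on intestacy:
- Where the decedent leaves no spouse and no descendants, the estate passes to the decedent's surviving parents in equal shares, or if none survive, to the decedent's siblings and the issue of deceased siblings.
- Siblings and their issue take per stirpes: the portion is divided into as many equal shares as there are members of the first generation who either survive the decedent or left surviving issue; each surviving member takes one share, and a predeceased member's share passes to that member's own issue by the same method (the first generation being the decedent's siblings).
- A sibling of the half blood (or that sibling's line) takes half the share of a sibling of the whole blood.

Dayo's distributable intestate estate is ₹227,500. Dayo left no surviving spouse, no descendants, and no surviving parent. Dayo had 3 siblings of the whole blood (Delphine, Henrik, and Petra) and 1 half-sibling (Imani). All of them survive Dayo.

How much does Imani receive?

The entire ₹227,500 passes to the siblings and their issue.
Counting each half-blood sibling's line as half a unit, there are 7/2 units in ₹227,500, so one unit is ₹65,000. Whole-blood lines (Delphine, Henrik, and Petra) take ₹65,000 each; half-blood lines (Imani) take ₹32,500 each.

Imani receives ₹32,500.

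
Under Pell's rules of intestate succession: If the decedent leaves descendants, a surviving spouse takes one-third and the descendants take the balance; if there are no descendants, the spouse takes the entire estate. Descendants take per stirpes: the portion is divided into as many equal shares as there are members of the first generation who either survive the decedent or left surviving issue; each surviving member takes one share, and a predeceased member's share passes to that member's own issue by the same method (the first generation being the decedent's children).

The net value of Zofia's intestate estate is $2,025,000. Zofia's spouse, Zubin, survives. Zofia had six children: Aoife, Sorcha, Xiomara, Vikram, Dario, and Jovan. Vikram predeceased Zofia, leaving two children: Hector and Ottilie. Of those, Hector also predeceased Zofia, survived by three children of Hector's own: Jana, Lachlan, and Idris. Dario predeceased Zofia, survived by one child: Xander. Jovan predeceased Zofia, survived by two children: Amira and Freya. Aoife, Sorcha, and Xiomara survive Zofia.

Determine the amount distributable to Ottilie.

Zubin takes one-third of $2,025,000 = $675,000. The remaining $1,350,000 passes to the descendants.
The descendants' portion ($1,350,000) is divided into 6 shares of $225,000: Aoife, Sorcha, and Xiomara each take $225,000; Vikram's $225,000 share passes to Vikram's issue; Dario's $225,000 share passes to Dario's issue; Jovan's $225,000 share passes to Jovan's issue.
Vikram's share ($225,000) is divided into 2 shares of $112,500: Ottilie takes $112,500; Hector's $112,500 share passes to Hector's issue.
Hector's share ($112,500) is divided into 3 shares of $37,500: Jana, Lachlan, and Idris each take $37,500.
Dario's share ($225,000) passes entirely to Xander.
Jovan's share ($225,000) is divided into 2 shares of $112,500: Amira and Freya each take $112,500.

Ottilie receives $112,500.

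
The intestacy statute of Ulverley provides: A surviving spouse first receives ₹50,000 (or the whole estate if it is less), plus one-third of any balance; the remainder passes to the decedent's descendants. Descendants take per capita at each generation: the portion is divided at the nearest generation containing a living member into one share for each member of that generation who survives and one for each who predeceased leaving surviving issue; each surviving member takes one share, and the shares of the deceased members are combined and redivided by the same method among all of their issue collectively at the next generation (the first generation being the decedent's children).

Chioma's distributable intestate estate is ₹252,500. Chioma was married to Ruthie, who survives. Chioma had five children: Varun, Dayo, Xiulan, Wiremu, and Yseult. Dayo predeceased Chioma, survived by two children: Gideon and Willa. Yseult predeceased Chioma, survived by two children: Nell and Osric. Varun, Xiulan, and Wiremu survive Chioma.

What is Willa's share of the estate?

Ruthie first takes ₹50,000, leaving a balance of ₹202,500. Ruthie then takes one-third of the balance (₹67,500), for a total of ₹117,500. The remaining ₹135,000 passes to the descendants.
The descendants' portion (₹135,000) is divided at the children's generation into 5 shares of ₹27,000. Varun, Xiulan, and Wiremu each take ₹27,000. The 2 shares of the deceased (Dayo and Yseult) are combined into a pool of ₹54,000.
That pool (₹54,000) is divided at the grandchildren's generation equally among Gideon, Willa, Nell, and Osric: ₹13,500 each.

Willa receives ₹13,500.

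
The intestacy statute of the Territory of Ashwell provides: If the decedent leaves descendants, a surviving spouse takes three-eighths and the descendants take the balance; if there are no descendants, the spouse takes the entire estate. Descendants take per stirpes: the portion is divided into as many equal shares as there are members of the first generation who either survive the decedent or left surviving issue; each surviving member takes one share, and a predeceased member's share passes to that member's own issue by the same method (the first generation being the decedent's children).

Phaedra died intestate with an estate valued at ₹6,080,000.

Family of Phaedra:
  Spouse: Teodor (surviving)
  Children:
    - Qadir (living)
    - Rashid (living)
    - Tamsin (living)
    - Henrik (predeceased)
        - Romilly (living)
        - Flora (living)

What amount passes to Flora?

Flora receives ₹475,000.

Teodor takes three-eighths of ₹6,080,000 = ₹2,280,000. The remaining ₹3,800,000 passes to the descendants.
The descendants' portion (₹3,800,000) is divided into 4 shares of ₹950,000: Qadir, Rashid, and Tamsin each take ₹950,000; Henrik's ₹950,000 share passes to Henrik's issue.
Henrik's share (₹950,000) is divided into 2 shares of ₹475,000: Romilly and Flora each take ₹475,000.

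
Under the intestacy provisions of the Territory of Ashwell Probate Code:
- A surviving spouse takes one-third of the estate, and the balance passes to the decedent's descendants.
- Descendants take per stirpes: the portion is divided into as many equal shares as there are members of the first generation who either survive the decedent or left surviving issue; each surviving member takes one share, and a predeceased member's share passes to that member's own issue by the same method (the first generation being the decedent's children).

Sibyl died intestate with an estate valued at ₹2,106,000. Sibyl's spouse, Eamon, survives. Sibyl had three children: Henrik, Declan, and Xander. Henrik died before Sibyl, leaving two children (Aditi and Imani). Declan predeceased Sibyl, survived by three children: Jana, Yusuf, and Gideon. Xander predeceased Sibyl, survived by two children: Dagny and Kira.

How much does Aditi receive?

Aditi receives ₹234,000.

Eamon takes one-third of ₹2,106,000 = ₹702,000. The remaining ₹1,404,000 passes to the descendants.
The descendants' portion (₹1,404,000) is divided into 3 shares of ₹468,000: Henrik's ₹468,000 share passes to Henrik's issue; Declan's ₹468,000 share passes to Declan's issue; Xander's ₹468,000 share passes to Xander's issue.
Henrik's share (₹468,000) is divided into 2 shares of ₹234,000: Aditi and Imani each take ₹234,000.
Declan's share (₹468,000) is divided into 3 shares of ₹156,000: Jana, Yusuf, and Gideon each take ₹156,000.
Xander's share (₹468,000) is divided into 2 shares of ₹234,000: Dagny and Kira each take ₹234,000.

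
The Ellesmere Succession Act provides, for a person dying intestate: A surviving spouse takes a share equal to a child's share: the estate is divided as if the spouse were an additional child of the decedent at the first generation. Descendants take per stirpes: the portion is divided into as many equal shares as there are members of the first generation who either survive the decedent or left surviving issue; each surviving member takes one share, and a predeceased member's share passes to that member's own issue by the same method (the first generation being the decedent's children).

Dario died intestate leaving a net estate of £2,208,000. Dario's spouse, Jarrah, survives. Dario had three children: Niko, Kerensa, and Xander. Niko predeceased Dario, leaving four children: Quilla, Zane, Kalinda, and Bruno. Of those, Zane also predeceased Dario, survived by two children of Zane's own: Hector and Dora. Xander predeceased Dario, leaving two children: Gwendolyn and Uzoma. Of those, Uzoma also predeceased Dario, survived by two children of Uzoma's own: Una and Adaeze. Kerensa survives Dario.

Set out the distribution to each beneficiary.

Jarrah: £552,000; Quilla: £138,000; Hector: £69,000; Dora: £69,000; Kalinda: £138,000; Bruno: £138,000; Kerensa: £552,000; Gwendolyn: £276,000; Una: £138,000; Adaeze: £138,000

The spouse counts as an additional share at the children's level, so there are 4 primary shares of £552,000. Jarrah takes one such share (£552,000).
The children's combined portion (£1,656,000) is divided into 3 shares of £552,000: Kerensa takes £552,000; Niko's £552,000 share passes to Niko's issue; Xander's £552,000 share passes to Xander's issue.
Niko's share (£552,000) is divided into 4 shares of £138,000: Quilla, Kalinda, and Bruno each take £138,000; Zane's £138,000 share passes to Zane's issue.
Zane's share (£138,000) is divided into 2 shares of £69,000: Hector and Dora each take £69,000.
Xander's share (£552,000) is divided into 2 shares of £276,000: Gwendolyn takes £276,000; Uzoma's £276,000 share passes to Uzoma's issue.
Uzoma's share (£276,000) is divided into 2 shares of £138,000: Una and Adaeze each take £138,000.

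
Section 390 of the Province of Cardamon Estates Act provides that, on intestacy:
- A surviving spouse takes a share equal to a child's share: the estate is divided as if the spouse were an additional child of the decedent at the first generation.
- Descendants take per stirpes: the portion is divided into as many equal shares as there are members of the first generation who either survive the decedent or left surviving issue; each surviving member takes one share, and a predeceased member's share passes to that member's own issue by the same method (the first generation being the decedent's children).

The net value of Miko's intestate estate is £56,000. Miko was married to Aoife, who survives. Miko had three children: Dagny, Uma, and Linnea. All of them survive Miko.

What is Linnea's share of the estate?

Linnea receives £14,000.

The spouse counts as an additional share at the children's level, so there are 4 primary shares of £14,000. Aoife takes one such share (£14,000).
The children's combined portion (£42,000) is divided into 3 shares of £14,000: Dagny, Uma, and Linnea each take £14,000.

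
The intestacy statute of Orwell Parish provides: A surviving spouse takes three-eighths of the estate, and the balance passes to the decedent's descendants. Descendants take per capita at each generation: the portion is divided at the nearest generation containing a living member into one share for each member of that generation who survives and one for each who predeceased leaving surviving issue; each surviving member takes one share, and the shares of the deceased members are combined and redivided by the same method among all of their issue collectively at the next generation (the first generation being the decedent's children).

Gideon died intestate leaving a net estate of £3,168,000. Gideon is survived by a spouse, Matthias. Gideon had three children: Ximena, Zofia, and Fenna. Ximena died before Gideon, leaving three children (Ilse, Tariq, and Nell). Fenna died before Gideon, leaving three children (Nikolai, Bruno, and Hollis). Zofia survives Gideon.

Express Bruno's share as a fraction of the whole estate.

Bruno receives 5/72 of the estate.

Matthias takes three-eighths of £3,168,000 = £1,188,000. The remaining £1,980,000 passes to the descendants.
The descendants' portion (£1,980,000) is divided at the children's generation into 3 shares of £660,000. Zofia takes £660,000. The 2 shares of the deceased (Ximena and Fenna) are combined into a pool of £1,320,000.
That pool (£1,320,000) is divided at the grandchildren's generation equally among Ilse, Tariq, Nell, Nikolai, Bruno, and Hollis: £220,000 each.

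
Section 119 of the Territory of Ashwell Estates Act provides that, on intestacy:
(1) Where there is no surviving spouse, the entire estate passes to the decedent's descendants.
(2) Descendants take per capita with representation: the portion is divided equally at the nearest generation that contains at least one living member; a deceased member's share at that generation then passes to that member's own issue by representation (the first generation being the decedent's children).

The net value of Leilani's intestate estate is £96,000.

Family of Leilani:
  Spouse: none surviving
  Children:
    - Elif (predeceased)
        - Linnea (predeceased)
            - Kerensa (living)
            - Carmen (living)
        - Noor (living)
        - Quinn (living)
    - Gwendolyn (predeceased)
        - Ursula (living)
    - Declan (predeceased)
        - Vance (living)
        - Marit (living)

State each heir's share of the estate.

The entire £96,000 passes to the descendants.
No child survives, so the initial division is made at the grandchildren's generation.
That amount (£96,000) is divided into 6 shares of £16,000: Noor, Quinn, Ursula, Vance, and Marit each take £16,000; Linnea's £16,000 share passes to Linnea's issue.
Linnea's share (£16,000) is divided into 2 shares of £8,000: Kerensa and Carmen each take £8,000.

Kerensa: £8,000; Carmen: £8,000; Noor: £16,000; Quinn: £16,000; Ursula: £16,000; Vance: £16,000; Marit: £16,000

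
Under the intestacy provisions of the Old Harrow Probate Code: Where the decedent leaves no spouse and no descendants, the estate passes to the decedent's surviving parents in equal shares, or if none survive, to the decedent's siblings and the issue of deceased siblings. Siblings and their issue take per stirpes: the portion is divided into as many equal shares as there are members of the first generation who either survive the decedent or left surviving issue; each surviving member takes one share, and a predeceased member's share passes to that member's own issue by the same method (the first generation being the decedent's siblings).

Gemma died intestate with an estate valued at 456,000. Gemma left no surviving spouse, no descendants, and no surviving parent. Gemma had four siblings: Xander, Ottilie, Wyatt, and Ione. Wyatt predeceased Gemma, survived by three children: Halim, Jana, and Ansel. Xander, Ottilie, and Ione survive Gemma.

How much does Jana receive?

Jana receives 38,000.

The entire 456,000 passes to the siblings and their issue.
That amount (456,000) is divided into 4 shares of 114,000: Xander, Ottilie, and Ione each take 114,000; Wyatt's 114,000 share passes to Wyatt's issue.
Wyatt's share (114,000) is divided into 3 shares of 38,000: Halim, Jana, and Ansel each take 38,000.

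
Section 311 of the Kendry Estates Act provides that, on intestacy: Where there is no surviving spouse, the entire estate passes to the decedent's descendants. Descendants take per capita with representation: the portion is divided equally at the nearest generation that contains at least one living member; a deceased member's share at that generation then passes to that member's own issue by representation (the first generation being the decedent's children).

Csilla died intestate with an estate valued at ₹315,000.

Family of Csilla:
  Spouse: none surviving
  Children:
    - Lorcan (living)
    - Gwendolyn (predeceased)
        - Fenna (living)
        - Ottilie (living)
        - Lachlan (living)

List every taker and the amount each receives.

Lorcan: ₹157,500; Fenna: ₹52,500; Ottilie: ₹52,500; Lachlan: ₹52,500

The entire ₹315,000 passes to the descendants.
That amount (₹315,000) is divided into 2 shares of ₹157,500: Lorcan takes ₹157,500; Gwendolyn's ₹157,500 share passes to Gwendolyn's issue.
Gwendolyn's share (₹157,500) is divided into 3 shares of ₹52,500: Fenna, Ottilie, and Lachlan each take ₹52,500.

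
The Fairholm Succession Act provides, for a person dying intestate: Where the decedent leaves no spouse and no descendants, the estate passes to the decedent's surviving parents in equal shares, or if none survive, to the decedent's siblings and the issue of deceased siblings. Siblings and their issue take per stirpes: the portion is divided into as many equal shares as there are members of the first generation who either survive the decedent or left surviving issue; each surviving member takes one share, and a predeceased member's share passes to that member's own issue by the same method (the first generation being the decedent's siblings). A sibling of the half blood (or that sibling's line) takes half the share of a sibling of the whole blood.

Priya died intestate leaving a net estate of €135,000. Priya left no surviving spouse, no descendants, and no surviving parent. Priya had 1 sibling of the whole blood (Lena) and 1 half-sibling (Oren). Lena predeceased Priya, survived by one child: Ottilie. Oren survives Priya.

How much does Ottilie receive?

Ottilie receives €90,000.

The entire €135,000 passes to the siblings and their issue.
Counting each half-blood sibling's line as half a unit, there are 3/2 units in €135,000, so one unit is €90,000. Whole-blood lines (Lena) take €90,000 each; half-blood lines (Oren) take €45,000 each.
Lena's share (€90,000) passes entirely to Ottilie.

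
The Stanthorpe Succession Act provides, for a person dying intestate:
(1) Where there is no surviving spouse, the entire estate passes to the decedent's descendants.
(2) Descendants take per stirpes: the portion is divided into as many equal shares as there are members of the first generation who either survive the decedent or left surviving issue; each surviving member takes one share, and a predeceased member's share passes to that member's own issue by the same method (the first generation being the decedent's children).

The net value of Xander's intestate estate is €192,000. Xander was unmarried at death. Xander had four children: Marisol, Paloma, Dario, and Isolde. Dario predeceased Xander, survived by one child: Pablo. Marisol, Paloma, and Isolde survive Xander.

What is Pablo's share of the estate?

Pablo receives €48,000.

The entire €192,000 passes to the descendants.
That amount (€192,000) is divided into 4 shares of €48,000: Marisol, Paloma, and Isolde each take €48,000; Dario's €48,000 share passes to Dario's issue.
Dario's share (€48,000) passes entirely to Pablo.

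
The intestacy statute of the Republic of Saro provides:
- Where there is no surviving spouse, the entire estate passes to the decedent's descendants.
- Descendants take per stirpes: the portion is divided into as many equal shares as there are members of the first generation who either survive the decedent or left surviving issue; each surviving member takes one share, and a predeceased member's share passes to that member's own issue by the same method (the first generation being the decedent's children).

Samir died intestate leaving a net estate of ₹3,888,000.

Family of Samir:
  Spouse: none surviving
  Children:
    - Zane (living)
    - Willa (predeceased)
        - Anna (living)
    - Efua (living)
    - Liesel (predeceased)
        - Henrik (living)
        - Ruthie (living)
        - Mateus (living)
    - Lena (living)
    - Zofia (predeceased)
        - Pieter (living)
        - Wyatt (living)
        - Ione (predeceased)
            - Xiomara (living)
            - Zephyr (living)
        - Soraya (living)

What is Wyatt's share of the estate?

The entire ₹3,888,000 passes to the descendants.
That amount (₹3,888,000) is divided into 6 shares of ₹648,000: Zane, Efua, and Lena each take ₹648,000; Willa's ₹648,000 share passes to Willa's issue; Liesel's ₹648,000 share passes to Liesel's issue; Zofia's ₹648,000 share passes to Zofia's issue.
Willa's share (₹648,000) passes entirely to Anna.
Liesel's share (₹648,000) is divided into 3 shares of ₹216,000: Henrik, Ruthie, and Mateus each take ₹216,000.
Zofia's share (₹648,000) is divided into 4 shares of ₹162,000: Pieter, Wyatt, and Soraya each take ₹162,000; Ione's ₹162,000 share passes to Ione's issue.
Ione's share (₹162,000) is divided into 2 shares of ₹81,000: Xiomara and Zephyr each take ₹81,000.

Wyatt receives ₹162,000.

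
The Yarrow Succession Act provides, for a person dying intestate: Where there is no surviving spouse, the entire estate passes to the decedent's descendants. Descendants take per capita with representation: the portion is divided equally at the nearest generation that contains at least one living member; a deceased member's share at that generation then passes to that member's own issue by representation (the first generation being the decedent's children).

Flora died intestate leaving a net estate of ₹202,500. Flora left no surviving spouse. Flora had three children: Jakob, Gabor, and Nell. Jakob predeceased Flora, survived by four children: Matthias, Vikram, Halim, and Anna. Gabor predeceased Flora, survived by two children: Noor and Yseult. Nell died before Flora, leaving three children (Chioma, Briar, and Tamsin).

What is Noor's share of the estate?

The entire ₹202,500 passes to the descendants.
No child survives, so the initial division is made at the grandchildren's generation.
That amount (₹202,500) is divided into 9 shares of ₹22,500: Matthias, Vikram, Halim, Anna, Noor, Yseult, Chioma, Briar, and Tamsin each take ₹22,500.

Noor receives ₹22,500.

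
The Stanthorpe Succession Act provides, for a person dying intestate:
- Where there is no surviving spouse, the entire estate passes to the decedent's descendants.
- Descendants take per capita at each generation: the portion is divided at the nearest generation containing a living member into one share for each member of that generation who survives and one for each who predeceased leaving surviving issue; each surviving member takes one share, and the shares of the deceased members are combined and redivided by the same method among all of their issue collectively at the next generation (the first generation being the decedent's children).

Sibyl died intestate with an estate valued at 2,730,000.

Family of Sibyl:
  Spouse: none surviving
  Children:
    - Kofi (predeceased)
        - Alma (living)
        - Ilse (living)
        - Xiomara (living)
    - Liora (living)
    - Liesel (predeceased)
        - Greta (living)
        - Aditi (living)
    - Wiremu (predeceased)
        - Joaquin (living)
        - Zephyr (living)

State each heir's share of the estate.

The entire 2,730,000 passes to the descendants.
That amount (2,730,000) is divided at the children's generation into 4 shares of 682,500. Liora takes 682,500. The 3 shares of the deceased (Kofi, Liesel, and Wiremu) are combined into a pool of 2,047,500.
That pool (2,047,500) is divided at the grandchildren's generation equally among Alma, Ilse, Xiomara, Greta, Aditi, Joaquin, and Zephyr: 292,500 each.

Alma: 292,500; Ilse: 292,500; Xiomara: 292,500; Liora: 682,500; Greta: 292,500; Aditi: 292,500; Joaquin: 292,500; Zephyr: 292,500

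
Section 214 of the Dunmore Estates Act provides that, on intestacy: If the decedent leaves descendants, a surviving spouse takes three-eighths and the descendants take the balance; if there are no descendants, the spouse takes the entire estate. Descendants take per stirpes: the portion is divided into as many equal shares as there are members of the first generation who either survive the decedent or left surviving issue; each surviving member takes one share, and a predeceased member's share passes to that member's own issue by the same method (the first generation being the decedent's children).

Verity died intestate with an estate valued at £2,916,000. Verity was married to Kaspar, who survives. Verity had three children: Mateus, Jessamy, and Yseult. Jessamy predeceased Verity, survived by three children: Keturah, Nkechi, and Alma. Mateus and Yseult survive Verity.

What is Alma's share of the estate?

Kaspar takes three-eighths of £2,916,000 = £1,093,500. The remaining £1,822,500 passes to the descendants.
The descendants' portion (£1,822,500) is divided into 3 shares of £607,500: Mateus and Yseult each take £607,500; Jessamy's £607,500 share passes to Jessamy's issue.
Jessamy's share (£607,500) is divided into 3 shares of £202,500: Keturah, Nkechi, and Alma each take £202,500.

Alma receives £202,500.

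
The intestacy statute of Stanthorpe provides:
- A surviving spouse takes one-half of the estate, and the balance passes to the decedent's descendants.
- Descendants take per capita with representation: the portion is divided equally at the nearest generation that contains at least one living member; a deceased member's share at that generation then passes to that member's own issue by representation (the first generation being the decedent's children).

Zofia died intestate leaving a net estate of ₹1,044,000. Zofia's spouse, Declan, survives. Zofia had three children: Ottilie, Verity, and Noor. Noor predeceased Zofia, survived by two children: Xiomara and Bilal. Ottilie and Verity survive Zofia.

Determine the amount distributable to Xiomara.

Xiomara receives ₹87,000.

Declan takes one-half of ₹1,044,000 = ₹522,000. The remaining ₹522,000 passes to the descendants.
The descendants' portion (₹522,000) is divided into 3 shares of ₹174,000: Ottilie and Verity each take ₹174,000; Noor's ₹174,000 share passes to Noor's issue.
Noor's share (₹174,000) is divided into 2 shares of ₹87,000: Xiomara and Bilal each take ₹87,000.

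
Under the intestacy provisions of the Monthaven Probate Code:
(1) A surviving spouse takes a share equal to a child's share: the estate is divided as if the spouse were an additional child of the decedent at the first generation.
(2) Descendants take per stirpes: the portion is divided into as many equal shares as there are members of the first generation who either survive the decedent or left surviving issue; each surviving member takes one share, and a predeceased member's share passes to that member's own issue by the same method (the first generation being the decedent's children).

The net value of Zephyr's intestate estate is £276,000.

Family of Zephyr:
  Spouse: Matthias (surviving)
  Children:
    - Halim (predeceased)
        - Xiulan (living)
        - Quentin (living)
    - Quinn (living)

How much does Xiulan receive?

Xiulan receives £46,000.

The spouse counts as an additional share at the children's level, so there are 3 primary shares of £92,000. Matthias takes one such share (£92,000).
The children's combined portion (£184,000) is divided into 2 shares of £92,000: Quinn takes £92,000; Halim's £92,000 share passes to Halim's issue.
Halim's share (£92,000) is divided into 2 shares of £46,000: Xiulan and Quentin each take £46,000.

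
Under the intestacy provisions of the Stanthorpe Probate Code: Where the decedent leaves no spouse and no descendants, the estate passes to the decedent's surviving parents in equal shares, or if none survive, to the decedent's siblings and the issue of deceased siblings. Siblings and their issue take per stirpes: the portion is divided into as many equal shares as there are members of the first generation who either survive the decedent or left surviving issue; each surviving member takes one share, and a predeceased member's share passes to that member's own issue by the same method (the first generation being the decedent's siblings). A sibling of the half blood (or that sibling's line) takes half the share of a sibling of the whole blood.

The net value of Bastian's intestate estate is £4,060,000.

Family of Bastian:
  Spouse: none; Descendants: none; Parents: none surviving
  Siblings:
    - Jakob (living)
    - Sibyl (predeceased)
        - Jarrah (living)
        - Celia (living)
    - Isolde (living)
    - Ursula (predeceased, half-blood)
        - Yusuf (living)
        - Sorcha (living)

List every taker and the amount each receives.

Jakob: £1,160,000; Jarrah: £580,000; Celia: £580,000; Isolde: £1,160,000; Yusuf: £290,000; Sorcha: £290,000

The entire £4,060,000 passes to the siblings and their issue.
Counting each half-blood sibling's line as half a unit, there are 7/2 units in £4,060,000, so one unit is £1,160,000. Whole-blood lines (Jakob, Sibyl, and Isolde) take £1,160,000 each; half-blood lines (Ursula) take £580,000 each.
Sibyl's share (£1,160,000) is divided into 2 shares of £580,000: Jarrah and Celia each take £580,000.
Ursula's share (£580,000) is divided into 2 shares of £290,000: Yusuf and Sorcha each take £290,000.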